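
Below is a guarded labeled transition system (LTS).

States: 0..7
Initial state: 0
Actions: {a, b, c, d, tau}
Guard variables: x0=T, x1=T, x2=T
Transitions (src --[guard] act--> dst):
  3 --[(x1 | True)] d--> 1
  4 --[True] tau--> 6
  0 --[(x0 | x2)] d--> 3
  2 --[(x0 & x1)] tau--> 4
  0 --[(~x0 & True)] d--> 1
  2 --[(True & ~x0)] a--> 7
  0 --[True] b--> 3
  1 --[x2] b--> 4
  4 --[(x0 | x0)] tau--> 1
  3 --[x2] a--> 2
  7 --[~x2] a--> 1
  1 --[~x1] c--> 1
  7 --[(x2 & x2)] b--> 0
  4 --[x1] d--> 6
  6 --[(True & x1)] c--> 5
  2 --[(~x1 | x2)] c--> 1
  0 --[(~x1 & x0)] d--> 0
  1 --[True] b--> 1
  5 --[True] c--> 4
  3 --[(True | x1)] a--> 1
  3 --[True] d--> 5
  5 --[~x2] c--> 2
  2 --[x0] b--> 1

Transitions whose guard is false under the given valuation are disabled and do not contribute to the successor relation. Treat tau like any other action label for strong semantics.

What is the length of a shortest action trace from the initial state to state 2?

Breadth-first toward 2:
  L0 = {0}
  L1 = {3}
  L2 = {1,2,5}
first hit 2 at d=2 via b·a

Answer: 2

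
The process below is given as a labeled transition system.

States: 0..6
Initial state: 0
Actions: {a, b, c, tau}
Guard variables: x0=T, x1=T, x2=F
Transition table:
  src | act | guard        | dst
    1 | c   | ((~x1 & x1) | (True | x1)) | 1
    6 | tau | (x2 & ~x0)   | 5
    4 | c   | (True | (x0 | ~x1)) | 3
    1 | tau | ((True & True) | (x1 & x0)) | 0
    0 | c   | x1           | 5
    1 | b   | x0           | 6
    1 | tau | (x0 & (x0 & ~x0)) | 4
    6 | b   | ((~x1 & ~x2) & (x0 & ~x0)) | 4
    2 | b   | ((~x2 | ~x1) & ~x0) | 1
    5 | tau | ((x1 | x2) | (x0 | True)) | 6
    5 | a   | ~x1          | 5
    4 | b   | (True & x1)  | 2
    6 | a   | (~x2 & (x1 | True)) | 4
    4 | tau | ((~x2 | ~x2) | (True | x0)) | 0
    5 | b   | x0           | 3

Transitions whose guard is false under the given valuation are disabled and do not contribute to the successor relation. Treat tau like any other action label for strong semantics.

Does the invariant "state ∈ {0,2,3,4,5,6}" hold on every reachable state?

Allowed set {0,2,3,4,5,6}
R = {0,2,3,4,5,6}
  0: safe
  2: safe
  3: safe
  4: safe
  5: safe
  6: safe

Answer: INVARIANT HOLDS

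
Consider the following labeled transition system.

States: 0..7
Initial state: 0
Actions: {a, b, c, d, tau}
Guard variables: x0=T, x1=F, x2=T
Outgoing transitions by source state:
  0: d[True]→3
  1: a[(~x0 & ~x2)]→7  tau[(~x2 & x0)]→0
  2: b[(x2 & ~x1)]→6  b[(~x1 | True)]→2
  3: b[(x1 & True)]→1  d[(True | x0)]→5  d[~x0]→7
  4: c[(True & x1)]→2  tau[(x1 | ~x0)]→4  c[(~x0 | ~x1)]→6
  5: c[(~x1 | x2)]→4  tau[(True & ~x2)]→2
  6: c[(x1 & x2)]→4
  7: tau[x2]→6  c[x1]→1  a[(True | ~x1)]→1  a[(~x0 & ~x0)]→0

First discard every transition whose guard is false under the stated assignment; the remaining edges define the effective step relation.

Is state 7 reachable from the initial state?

8 transition(s) survive guard evaluation.
L0 = {0}
L1 = {3}  total {0,3}
L2 = {5}  total {0,3,5}
L3 = {4}  total {0,3,4,5}
L4 = {6}  total {0,3,4,5,6}
Reachable = {0,3,4,5,6}

Answer: UNREACHABLE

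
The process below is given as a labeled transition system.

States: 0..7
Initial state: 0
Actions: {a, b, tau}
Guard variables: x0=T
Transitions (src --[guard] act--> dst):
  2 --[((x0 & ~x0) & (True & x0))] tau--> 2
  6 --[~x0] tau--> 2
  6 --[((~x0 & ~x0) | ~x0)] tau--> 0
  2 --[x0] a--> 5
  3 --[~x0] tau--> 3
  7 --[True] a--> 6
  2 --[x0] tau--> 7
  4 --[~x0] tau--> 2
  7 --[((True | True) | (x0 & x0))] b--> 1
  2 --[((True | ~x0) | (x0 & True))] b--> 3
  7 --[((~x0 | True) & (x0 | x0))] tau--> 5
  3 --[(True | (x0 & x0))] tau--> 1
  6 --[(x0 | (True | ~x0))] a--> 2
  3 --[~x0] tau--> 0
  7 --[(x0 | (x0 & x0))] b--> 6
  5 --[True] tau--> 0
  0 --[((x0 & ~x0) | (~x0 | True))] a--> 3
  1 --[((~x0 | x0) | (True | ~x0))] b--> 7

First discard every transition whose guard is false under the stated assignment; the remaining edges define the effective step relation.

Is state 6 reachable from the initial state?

Answer: REACHABLE

Analysis:
After dropping false guards: 12 live edges.
L0 = {0}
L1 = {3}  total {0,3}
L2 = {1}  total {0,1,3}
L3 = {7}  total {0,1,3,7}
L4 = {5,6}  total {0,1,3,5,6,7}
L5 = {2}  total {0,1,2,3,5,6,7}
R = {0,1,2,3,5,6,7}
trace reaching 6: a·tau·b·a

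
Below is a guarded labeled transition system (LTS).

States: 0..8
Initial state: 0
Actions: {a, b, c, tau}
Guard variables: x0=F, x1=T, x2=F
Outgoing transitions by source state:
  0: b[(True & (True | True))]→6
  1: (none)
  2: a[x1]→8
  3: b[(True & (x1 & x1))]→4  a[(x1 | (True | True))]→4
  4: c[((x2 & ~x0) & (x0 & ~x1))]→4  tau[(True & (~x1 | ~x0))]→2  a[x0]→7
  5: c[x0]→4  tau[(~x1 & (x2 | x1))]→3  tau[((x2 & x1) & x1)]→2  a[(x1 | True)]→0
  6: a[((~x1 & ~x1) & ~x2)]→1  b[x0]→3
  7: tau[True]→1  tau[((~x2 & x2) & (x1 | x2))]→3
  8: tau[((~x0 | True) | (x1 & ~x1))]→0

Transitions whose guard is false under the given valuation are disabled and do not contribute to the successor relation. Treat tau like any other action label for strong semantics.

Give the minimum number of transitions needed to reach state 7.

Answer: UNREACHABLE

Working:
BFS to 7:
  depth 0: {0}
  depth 1: {6}
7 never appears.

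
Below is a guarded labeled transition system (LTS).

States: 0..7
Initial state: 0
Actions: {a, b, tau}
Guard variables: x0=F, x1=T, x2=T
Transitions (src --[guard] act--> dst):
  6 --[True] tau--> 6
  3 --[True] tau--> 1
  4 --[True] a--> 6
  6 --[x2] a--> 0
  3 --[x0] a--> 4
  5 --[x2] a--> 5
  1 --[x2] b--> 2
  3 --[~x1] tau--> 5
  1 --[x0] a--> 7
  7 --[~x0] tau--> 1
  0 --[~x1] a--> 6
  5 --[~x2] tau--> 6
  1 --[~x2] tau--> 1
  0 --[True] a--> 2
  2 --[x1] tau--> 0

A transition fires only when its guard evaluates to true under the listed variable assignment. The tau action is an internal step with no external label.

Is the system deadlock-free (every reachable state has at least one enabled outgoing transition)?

Reachable = {0,2}
  0: a→2  [1 exit(s)]
  2: tau→0  [1 exit(s)]

Answer: DEADLOCK-FREE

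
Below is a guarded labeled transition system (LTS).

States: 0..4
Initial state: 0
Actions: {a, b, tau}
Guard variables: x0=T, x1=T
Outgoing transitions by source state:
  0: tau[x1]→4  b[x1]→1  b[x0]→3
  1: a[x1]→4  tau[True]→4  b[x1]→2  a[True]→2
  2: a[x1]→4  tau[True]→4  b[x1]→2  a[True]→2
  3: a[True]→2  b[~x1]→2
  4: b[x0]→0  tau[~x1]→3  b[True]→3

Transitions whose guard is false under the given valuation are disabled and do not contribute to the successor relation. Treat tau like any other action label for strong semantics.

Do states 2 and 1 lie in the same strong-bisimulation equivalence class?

Compute ~ classes (split until stable):
  P[0] = {{0,1,2,3,4}}
  P[1] = {{0},{1,2},{3},{4}}
4 equivalence class(es) (converged in 2)
2∈{1,2}, 1∈{1,2}

Answer: BISIMILAR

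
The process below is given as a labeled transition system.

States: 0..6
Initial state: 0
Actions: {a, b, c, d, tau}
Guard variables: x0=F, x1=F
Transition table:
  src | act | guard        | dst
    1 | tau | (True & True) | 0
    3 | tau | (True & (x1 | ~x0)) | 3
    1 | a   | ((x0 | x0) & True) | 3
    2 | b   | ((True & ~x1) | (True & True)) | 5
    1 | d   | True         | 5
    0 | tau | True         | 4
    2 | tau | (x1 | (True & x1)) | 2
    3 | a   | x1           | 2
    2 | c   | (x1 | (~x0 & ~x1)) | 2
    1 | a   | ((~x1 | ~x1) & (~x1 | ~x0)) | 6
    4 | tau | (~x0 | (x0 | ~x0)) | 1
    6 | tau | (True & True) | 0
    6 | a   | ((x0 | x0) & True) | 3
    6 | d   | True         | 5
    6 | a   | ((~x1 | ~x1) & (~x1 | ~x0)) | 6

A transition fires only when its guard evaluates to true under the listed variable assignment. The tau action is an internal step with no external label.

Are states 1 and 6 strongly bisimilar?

Answer: BISIMILAR

Trace:
Bisimulation quotient by refinement:
  π0 = {{0,1,2,3,4,5,6}}
  π1 = {{0,3,4},{1,6},{2},{5}}
  π2 = {{0,3},{1,6},{2},{4},{5}}
  π3 = {{0},{1,6},{2},{3},{4},{5}}
Fixed point at round 4; 6 class(es).
class of 1: {1,6}; class of 6: {1,6}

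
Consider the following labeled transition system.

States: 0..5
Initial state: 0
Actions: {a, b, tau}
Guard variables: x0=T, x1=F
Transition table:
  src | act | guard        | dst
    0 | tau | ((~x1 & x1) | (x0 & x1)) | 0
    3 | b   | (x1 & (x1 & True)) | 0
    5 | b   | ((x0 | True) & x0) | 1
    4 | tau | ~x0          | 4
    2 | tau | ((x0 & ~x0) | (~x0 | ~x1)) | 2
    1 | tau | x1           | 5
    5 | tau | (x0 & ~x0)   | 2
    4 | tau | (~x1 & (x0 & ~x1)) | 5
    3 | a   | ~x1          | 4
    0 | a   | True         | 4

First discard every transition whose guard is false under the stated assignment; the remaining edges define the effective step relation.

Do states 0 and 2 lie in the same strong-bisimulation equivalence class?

Answer: NOT BISIMILAR

Trace:
Refine partition for ~:
  round 0: {{0,1,2,3,4,5}}
  round 1: {{0,3},{1},{2,4},{5}}
  round 2: {{0,3},{1},{2},{4},{5}}
5 equivalence class(es) (converged in 3)
class of 0: {0,3}; class of 2: {2}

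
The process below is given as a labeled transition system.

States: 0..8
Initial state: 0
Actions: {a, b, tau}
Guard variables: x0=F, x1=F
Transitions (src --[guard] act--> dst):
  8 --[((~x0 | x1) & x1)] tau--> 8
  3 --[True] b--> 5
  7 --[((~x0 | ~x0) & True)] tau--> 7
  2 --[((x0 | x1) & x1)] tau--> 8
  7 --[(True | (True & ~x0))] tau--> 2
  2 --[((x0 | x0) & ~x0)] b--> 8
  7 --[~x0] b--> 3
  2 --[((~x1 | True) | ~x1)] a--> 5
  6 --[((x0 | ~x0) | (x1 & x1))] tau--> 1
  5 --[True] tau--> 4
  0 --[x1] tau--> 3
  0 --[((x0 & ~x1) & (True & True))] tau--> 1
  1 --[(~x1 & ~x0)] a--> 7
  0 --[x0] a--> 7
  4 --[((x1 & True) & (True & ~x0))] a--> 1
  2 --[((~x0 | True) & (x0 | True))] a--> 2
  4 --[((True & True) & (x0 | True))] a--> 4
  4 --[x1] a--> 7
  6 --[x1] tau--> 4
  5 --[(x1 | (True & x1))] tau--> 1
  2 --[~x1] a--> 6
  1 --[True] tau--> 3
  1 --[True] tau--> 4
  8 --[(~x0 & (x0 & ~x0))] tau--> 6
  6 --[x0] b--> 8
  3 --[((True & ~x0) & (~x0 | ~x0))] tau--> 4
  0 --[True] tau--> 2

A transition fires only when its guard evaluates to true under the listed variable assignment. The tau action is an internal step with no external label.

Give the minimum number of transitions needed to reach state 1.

Answer: 3

Analysis:
BFS to 1:
  L0 = {0}
  L1 = {2}
  L2 = {5,6}
  L3 = {1,4}
1 enters at depth 3; path tau·a·tau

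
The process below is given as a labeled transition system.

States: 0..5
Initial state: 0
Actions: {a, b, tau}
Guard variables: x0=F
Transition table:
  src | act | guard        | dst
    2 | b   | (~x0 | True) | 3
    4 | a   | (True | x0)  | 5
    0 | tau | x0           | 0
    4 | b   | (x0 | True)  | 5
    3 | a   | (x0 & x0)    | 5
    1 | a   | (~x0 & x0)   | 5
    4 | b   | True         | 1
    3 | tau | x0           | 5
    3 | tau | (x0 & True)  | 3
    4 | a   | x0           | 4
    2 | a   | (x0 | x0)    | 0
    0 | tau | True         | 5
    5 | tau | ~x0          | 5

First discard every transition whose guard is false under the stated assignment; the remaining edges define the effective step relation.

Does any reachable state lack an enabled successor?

R = {0,5}
  0: tau→5  [deg 1]
  5: tau→5  [deg 1]

Answer: DEADLOCK-FREE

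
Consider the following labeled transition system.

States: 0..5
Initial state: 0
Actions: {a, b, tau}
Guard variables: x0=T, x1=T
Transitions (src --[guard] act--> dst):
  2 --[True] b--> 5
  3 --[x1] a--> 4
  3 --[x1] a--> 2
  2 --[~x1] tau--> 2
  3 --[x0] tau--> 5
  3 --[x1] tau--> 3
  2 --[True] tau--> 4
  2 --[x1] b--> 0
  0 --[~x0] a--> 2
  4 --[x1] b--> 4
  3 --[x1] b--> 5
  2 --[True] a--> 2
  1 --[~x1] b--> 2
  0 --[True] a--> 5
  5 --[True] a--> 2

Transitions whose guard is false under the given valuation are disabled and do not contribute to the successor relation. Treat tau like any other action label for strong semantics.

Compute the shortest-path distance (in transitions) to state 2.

Breadth-first toward 2:
  Layer 0: {0}
  Layer 1: {5}
  Layer 2: {2}
first hit 2 at d=2 via a·a

Answer: 2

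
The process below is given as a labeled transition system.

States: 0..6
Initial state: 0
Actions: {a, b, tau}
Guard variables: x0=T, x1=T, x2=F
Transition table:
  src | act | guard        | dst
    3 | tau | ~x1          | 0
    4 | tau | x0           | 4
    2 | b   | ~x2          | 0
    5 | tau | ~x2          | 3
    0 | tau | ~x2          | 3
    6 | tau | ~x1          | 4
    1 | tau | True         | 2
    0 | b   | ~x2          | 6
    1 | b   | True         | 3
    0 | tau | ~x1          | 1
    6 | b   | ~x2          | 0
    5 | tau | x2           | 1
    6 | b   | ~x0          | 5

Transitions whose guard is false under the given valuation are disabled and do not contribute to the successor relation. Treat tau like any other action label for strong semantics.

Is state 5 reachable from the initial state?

Answer: UNREACHABLE

Trace:
8 transition(s) survive guard evaluation.
Layer 0: {0}
Layer 1: {3,6}  now seen {0,3,6}
Reach set: {0,3,6}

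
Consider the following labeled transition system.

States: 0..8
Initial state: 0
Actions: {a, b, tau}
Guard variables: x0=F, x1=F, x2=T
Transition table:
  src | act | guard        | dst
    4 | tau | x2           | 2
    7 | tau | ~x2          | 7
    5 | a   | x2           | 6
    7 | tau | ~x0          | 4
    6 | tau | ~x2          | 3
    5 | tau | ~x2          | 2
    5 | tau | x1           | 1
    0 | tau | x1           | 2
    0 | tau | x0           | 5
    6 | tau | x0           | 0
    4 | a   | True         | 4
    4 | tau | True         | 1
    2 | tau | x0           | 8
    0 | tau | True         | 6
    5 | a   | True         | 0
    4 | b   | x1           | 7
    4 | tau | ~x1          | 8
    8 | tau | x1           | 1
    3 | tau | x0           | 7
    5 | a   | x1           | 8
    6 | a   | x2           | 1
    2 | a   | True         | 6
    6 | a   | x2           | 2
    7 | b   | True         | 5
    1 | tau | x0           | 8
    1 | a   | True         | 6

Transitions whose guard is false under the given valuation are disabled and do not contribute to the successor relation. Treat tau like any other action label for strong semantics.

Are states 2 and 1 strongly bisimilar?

Answer: BISIMILAR

Trace:
Bisimulation quotient by refinement:
  P[0] = {{0,1,2,3,4,5,6,7,8}}
  P[1] = {{0},{1,2,5,6},{3,8},{4},{7}}
  P[2] = {{0},{1,2,6},{3,8},{4},{5},{7}}
stable after 3 split(s): 6 block(s)
[2]={1,2,6}  [1]={1,2,6}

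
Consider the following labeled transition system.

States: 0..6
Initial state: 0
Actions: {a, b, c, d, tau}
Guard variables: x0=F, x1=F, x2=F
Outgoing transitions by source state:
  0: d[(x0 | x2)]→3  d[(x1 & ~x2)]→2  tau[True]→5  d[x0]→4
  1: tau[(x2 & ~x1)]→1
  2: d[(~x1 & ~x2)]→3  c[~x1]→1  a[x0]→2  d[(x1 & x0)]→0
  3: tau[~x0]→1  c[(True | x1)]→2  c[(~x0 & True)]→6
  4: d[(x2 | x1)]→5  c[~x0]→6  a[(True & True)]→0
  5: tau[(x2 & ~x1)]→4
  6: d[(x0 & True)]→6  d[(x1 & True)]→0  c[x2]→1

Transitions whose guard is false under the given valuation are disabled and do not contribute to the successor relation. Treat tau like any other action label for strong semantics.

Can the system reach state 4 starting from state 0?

Guard filter leaves 8 enabled edge(s).
L0 = {0}
L1 = {5}  now seen {0,5}
R = {0,5}

Answer: UNREACHABLE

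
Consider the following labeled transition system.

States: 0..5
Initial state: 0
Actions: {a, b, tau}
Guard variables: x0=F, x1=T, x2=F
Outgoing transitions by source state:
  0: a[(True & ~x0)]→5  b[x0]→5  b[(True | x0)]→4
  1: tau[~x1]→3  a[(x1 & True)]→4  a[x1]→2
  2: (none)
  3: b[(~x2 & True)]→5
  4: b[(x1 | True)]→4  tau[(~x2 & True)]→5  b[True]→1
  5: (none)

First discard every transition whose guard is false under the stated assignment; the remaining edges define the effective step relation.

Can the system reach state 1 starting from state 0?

Answer: REACHABLE

Analysis:
8 transition(s) survive guard evaluation.
Layer 0: {0}
Layer 1: {4,5}  cumulative {0,4,5}
Layer 2: {1}  cumulative {0,1,4,5}
Layer 3: {2}  cumulative {0,1,2,4,5}
R = {0,1,2,4,5}
witness 1: b·b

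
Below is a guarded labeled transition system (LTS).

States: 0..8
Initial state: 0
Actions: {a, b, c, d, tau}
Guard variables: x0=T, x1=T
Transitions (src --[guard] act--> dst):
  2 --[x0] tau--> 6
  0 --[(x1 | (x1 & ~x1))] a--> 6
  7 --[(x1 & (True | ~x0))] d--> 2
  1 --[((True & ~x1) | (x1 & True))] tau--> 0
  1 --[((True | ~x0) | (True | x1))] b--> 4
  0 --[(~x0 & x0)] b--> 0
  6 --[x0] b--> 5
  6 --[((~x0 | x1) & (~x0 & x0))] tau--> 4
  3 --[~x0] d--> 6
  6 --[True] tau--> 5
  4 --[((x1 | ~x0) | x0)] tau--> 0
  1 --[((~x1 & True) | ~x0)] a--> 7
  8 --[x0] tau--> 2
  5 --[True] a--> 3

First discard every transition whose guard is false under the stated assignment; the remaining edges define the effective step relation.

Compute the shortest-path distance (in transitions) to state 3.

BFS to 3:
  depth 0: {0}
  depth 1: {6}
  depth 2: {5}
  depth 3: {3}
3 enters at depth 3; path a·b·a

Answer: 3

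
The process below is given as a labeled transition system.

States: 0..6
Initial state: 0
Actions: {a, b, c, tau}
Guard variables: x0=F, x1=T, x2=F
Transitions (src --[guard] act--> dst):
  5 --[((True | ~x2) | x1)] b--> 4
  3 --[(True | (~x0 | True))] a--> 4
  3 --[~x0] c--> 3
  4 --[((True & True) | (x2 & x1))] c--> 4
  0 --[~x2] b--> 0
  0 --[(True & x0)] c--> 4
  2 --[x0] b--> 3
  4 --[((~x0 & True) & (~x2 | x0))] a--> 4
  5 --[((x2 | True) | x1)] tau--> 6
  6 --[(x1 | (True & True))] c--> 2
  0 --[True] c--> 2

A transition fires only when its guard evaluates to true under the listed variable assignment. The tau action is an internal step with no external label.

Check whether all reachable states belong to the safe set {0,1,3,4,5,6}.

Allowed set {0,1,3,4,5,6}
Reach set: {0,2}
  0: safe
  2: outside
witness against invariant: c → 2

Answer: INVARIANT VIOLATED at state 2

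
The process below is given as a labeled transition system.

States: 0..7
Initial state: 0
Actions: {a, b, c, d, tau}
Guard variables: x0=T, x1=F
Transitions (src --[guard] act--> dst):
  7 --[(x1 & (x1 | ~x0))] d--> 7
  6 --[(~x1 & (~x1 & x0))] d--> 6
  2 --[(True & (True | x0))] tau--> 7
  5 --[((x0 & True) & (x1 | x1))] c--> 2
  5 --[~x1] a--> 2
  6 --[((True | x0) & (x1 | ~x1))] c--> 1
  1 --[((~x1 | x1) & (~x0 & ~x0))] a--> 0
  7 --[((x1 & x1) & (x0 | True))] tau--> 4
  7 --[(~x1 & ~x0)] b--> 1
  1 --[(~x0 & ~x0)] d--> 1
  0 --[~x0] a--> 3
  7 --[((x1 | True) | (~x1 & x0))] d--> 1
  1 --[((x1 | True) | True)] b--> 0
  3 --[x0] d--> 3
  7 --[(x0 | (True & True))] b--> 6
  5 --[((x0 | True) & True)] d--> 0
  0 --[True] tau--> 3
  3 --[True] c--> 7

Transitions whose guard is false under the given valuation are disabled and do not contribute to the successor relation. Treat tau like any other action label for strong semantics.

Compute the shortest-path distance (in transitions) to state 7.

BFS to 7:
  Layer 0: {0}
  Layer 1: {3}
  Layer 2: {7}
7 enters at depth 2; path tau·c

Answer: 2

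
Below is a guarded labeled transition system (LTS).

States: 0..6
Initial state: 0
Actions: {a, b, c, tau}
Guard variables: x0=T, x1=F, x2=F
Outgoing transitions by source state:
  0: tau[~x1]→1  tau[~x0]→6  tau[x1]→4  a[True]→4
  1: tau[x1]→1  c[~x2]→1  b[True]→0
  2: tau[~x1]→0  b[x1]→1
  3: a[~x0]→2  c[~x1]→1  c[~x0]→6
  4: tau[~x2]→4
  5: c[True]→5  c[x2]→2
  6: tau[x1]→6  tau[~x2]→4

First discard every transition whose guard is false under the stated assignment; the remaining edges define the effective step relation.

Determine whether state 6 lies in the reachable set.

Guard filter leaves 9 enabled edge(s).
L0 = {0}
L1 = {1,4}  now seen {0,1,4}
R = {0,1,4}

Answer: UNREACHABLE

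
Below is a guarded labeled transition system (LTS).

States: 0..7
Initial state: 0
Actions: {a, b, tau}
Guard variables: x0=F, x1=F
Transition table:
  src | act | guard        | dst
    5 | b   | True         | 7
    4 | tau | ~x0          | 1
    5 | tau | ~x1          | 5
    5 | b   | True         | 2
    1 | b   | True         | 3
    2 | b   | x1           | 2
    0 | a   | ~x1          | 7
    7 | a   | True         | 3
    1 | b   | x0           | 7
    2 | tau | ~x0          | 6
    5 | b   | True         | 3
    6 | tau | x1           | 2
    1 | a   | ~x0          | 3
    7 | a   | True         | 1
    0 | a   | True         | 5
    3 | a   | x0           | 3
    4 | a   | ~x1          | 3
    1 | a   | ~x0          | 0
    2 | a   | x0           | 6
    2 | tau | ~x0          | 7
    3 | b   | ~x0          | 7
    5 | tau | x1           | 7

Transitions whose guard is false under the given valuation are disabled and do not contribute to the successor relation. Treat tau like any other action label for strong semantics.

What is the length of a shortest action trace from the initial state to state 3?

Breadth-first toward 3:
  L0 = {0}
  L1 = {5,7}
  L2 = {1,2,3}
first hit 3 at d=2 via a·b

Answer: 2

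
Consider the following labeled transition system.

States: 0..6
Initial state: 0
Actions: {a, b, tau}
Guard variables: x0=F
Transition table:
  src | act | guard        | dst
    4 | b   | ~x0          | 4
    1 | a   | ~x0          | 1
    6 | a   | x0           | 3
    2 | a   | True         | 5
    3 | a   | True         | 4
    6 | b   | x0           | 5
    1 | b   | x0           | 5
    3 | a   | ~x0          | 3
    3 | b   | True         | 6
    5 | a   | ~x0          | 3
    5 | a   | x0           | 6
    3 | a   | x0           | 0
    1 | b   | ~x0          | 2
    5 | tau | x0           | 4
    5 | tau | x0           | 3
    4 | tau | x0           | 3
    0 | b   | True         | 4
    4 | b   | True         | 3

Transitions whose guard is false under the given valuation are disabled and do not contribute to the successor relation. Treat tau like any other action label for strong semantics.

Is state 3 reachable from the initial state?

Guard filter leaves 10 enabled edge(s).
depth 0: {0}
depth 1: {4}  total {0,4}
depth 2: {3}  total {0,3,4}
depth 3: {6}  total {0,3,4,6}
Reach set: {0,3,4,6}
witness 3: b·b

Answer: REACHABLE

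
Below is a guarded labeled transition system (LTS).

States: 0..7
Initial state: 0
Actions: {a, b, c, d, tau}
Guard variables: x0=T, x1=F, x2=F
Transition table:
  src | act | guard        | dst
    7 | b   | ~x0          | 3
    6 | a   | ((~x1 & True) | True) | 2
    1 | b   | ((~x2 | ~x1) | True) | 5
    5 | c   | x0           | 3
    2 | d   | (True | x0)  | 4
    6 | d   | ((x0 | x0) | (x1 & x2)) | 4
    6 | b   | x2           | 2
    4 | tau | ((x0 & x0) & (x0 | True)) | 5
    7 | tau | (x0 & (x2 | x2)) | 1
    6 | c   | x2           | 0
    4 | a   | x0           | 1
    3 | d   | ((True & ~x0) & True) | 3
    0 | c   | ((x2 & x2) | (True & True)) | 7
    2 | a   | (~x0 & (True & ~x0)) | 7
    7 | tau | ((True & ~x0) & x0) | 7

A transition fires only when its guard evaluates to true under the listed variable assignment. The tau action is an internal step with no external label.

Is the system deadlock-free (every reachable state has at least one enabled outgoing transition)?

Answer: DEADLOCK at state 7

Trace:
Reachable = {0,7}
  0: c→7  [1 exit(s)]
  7: ∅  [deadlock]
trace reaching 7: c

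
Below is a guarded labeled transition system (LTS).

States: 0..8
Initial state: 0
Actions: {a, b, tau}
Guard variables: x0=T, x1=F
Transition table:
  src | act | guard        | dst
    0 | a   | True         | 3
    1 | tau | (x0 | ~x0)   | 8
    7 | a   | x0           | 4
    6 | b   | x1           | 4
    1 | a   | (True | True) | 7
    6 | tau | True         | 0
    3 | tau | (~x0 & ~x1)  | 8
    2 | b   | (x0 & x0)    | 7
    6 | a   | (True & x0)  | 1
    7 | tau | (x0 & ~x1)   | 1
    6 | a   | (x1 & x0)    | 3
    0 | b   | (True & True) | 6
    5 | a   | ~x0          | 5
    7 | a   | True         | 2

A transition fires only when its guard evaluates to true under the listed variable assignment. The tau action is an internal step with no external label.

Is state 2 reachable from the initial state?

Guard filter leaves 10 enabled edge(s).
Layer 0: {0}
Layer 1: {3,6}  cumulative {0,3,6}
Layer 2: {1}  cumulative {0,1,3,6}
Layer 3: {7,8}  cumulative {0,1,3,6,7,8}
Layer 4: {2,4}  cumulative {0,1,2,3,4,6,7,8}
Reachable = {0,1,2,3,4,6,7,8}
Path to 2: b·a·a·a

Answer: REACHABLE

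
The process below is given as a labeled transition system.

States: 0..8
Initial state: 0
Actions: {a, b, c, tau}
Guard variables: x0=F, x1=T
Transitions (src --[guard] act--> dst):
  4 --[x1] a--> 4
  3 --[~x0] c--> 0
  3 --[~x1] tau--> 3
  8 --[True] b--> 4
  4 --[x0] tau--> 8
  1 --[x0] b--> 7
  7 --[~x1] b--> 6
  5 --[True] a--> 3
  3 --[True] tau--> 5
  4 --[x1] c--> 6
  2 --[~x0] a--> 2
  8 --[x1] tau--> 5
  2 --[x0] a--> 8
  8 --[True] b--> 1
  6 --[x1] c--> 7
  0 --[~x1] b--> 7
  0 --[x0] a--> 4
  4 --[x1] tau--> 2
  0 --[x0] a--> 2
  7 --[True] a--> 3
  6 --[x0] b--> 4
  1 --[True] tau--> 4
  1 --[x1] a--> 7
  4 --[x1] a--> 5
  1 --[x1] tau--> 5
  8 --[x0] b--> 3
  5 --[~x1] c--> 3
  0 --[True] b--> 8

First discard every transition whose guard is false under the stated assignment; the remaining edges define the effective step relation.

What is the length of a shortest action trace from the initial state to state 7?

Layered search for 7:
  Layer 0: {0}
  Layer 1: {8}
  Layer 2: {1,4,5}
  Layer 3: {2,3,6,7}
first hit 7 at d=3 via b·b·a

Answer: 3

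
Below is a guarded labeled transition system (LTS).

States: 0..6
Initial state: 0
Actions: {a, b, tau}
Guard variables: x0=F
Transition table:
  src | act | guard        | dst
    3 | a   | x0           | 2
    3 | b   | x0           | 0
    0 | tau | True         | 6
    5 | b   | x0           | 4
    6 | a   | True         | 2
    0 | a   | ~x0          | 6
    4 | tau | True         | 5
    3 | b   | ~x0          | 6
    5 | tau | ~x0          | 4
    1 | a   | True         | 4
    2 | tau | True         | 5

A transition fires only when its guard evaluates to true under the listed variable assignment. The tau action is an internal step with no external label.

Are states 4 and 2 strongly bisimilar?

Answer: BISIMILAR

Working:
Compute ~ classes (split until stable):
  π0 = {{0,1,2,3,4,5,6}}
  π1 = {{0},{1,6},{2,4,5},{3}}
4 equivalence class(es) (converged in 2)
4∈{2,4,5}, 2∈{2,4,5}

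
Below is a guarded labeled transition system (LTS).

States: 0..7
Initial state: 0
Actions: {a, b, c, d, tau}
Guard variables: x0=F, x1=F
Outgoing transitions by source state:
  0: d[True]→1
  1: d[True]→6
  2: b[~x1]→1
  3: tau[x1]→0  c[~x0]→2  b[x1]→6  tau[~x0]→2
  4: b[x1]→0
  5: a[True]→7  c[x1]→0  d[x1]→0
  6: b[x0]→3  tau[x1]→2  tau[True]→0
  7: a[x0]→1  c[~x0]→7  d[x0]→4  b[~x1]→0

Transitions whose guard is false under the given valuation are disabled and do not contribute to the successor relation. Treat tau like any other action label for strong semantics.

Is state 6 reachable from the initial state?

Answer: REACHABLE

Working:
Guard filter leaves 9 enabled edge(s).
L0 = {0}
L1 = {1}  cumulative {0,1}
L2 = {6}  cumulative {0,1,6}
Reach set: {0,1,6}
trace reaching 6: d·d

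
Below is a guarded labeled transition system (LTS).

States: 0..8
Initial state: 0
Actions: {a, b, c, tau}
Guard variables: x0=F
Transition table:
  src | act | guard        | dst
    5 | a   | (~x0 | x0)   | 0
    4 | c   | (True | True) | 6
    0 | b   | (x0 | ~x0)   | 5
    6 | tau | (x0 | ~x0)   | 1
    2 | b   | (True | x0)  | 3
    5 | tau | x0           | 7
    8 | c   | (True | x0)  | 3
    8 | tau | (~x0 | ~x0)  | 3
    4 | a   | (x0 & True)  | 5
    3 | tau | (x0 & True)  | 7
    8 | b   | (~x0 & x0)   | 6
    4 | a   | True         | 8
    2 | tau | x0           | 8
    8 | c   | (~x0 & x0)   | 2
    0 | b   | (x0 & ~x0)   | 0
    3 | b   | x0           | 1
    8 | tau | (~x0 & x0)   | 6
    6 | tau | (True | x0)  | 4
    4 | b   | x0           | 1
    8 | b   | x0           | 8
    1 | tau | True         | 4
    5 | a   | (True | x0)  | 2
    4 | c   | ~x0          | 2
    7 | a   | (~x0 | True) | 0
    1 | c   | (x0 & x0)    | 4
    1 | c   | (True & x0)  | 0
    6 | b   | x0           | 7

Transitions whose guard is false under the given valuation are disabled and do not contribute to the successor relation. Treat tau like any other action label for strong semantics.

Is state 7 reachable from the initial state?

13 transition(s) survive guard evaluation.
depth 0: {0}
depth 1: {5}  now seen {0,5}
depth 2: {2}  now seen {0,2,5}
depth 3: {3}  now seen {0,2,3,5}
Reachable = {0,2,3,5}

Answer: UNREACHABLE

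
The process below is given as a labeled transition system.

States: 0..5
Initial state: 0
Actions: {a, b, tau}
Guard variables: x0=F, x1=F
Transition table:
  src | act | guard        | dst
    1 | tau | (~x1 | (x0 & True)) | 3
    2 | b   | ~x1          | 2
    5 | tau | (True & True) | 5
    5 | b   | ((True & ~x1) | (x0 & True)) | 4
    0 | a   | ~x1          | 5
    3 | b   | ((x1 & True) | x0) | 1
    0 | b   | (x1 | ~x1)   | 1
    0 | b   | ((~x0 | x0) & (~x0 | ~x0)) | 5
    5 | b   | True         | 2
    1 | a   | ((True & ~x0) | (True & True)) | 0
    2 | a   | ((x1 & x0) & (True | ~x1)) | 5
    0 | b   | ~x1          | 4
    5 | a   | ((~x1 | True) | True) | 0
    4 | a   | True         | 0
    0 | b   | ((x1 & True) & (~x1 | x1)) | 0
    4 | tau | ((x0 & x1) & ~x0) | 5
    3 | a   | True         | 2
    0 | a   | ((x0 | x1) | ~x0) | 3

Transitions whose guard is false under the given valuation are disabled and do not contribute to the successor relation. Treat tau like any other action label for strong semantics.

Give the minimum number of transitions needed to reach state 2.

Answer: 2

Trace:
Breadth-first toward 2:
  L0 = {0}
  L1 = {1,3,4,5}
  L2 = {2}
2 enters at depth 2; path a·a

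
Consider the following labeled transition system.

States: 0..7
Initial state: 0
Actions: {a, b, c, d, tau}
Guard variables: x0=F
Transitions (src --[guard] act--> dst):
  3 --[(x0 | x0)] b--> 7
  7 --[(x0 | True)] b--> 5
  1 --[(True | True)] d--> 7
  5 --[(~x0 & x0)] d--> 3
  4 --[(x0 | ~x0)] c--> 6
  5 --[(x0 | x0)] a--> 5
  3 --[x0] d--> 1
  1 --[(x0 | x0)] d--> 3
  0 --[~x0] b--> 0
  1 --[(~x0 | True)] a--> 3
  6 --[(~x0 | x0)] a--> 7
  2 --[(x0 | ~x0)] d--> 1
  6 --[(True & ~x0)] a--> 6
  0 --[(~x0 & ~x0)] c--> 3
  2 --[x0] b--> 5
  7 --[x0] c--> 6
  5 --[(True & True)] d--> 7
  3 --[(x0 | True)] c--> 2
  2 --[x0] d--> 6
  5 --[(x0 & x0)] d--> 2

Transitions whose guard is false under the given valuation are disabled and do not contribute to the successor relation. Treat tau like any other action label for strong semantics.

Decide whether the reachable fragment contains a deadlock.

Reach set: {0,1,2,3,5,7}
  0: b→0  c→3  [2 exit(s)]
  1: a→3  d→7  [2 exit(s)]
  2: d→1  [1 exit(s)]
  3: c→2  [1 exit(s)]
  5: d→7  [1 exit(s)]
  7: b→5  [1 exit(s)]

Answer: DEADLOCK-FREE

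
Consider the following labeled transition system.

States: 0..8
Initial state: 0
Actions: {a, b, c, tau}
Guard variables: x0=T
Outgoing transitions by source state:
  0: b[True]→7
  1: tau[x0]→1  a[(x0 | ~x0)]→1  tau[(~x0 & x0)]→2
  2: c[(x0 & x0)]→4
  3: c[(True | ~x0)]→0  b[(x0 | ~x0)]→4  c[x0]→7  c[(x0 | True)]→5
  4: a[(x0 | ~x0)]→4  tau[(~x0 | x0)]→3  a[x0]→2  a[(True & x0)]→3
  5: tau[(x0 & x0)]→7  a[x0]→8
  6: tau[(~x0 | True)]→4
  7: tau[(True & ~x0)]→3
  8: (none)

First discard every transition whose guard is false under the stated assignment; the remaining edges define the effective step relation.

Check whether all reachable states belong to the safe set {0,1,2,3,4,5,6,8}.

Answer: INVARIANT VIOLATED at state 7

Working:
Safe = {0,1,2,3,4,5,6,8}
Reach set: {0,7}
  0: ✓
  7: ✗ unsafe
reach 7 via b — violates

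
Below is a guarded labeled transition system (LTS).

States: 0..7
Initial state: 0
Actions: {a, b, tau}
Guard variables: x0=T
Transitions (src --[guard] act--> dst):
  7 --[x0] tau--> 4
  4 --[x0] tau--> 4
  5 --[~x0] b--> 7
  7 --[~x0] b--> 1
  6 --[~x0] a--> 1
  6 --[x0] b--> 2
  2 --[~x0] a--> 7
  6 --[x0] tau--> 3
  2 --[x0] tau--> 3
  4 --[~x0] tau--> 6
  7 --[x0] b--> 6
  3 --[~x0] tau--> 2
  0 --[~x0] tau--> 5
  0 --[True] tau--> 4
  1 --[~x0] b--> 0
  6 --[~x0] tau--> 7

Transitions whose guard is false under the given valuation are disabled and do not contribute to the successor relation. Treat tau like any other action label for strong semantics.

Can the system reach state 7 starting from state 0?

Answer: UNREACHABLE

Trace:
Guard filter leaves 7 enabled edge(s).
depth 0: {0}
depth 1: {4}  cumulative {0,4}
Reach set: {0,4}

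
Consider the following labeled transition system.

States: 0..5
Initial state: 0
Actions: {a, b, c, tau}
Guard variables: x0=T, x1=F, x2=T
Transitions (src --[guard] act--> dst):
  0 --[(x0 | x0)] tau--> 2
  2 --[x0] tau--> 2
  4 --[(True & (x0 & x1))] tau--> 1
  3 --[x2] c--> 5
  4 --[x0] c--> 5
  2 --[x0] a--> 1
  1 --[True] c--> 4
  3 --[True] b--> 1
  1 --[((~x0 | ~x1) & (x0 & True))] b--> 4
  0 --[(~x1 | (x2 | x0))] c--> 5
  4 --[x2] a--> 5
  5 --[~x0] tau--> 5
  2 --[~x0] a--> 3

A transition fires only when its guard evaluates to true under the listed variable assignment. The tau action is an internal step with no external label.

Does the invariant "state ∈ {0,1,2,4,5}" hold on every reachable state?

Safe = {0,1,2,4,5}
Reachable = {0,1,2,4,5}
  0: ✓
  1: ✓
  2: ✓
  4: ✓
  5: ✓

Answer: INVARIANT HOLDS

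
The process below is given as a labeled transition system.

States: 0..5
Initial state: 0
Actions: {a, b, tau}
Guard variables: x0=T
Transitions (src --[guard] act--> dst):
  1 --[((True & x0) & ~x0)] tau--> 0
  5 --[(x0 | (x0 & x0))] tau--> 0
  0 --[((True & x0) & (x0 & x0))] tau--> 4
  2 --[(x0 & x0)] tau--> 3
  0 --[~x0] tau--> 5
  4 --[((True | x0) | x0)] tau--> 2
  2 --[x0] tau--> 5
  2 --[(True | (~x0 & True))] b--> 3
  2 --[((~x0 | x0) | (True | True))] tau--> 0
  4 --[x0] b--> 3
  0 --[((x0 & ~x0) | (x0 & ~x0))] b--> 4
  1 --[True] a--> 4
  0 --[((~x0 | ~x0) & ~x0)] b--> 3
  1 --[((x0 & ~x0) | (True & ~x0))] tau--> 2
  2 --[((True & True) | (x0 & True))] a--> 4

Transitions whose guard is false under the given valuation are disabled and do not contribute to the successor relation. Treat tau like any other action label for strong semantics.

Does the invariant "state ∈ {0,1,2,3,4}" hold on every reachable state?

Safe = {0,1,2,3,4}
R = {0,2,3,4,5}
  0: safe
  2: safe
  3: safe
  4: safe
  5: ✗ unsafe
reach 5 via tau·tau·tau — violates

Answer: INVARIANT VIOLATED at state 5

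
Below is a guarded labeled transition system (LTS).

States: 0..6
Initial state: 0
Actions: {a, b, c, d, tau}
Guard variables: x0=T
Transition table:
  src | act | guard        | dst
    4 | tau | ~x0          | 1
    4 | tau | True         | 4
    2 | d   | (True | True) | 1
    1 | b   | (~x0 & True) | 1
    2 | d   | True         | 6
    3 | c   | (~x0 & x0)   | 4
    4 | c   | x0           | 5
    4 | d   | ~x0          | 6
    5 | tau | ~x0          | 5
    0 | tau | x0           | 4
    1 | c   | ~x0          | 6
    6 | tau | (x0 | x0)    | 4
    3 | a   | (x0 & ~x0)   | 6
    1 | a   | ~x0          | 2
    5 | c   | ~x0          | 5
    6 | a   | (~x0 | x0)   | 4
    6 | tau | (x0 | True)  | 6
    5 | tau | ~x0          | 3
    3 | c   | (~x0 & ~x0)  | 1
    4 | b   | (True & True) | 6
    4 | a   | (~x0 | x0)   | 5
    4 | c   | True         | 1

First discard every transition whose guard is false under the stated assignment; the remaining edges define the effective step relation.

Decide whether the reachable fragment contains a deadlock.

Answer: DEADLOCK at state 1

Working:
R = {0,1,4,5,6}
  0: tau→4  [deg 1]
  1: ∅  [STUCK]
  4: a→5  b→6  c→1  c→5  tau→4  [deg 5]
  5: ∅  [STUCK]
  6: a→4  tau→4  tau→6  [deg 3]
witness 1: tau·c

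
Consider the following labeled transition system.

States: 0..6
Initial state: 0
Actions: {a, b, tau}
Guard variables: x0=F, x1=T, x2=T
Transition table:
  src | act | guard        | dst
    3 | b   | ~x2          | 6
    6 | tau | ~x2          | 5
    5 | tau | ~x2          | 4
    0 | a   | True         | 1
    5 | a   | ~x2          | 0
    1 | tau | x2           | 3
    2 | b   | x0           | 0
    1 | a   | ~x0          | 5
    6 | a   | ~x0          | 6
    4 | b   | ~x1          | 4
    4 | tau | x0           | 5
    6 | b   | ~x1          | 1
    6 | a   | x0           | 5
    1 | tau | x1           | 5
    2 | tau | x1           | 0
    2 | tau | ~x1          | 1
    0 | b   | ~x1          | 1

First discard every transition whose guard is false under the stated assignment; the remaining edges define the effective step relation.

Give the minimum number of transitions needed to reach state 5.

Answer: 2

Analysis:
Layered search for 5:
  depth 0: {0}
  depth 1: {1}
  depth 2: {3,5}
5 enters at depth 2; path a·a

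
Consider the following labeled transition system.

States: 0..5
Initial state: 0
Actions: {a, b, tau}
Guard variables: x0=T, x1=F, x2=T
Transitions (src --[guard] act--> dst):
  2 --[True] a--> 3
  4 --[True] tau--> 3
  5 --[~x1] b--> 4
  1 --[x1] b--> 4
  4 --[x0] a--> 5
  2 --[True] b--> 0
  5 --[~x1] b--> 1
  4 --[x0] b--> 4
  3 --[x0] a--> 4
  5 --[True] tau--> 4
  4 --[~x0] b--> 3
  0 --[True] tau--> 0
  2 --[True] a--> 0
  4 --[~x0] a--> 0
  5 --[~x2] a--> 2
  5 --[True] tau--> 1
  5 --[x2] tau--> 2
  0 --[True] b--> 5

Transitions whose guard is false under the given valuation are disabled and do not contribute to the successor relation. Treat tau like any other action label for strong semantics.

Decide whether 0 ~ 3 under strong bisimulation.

Answer: NOT BISIMILAR

Trace:
Bisimulation quotient by refinement:
  π0 = {{0,1,2,3,4,5}}
  π1 = {{0,5},{1},{2},{3},{4}}
  π2 = {{0},{1},{2},{3},{4},{5}}
Fixed point at round 3; 6 class(es).
0∈{0}, 3∈{3}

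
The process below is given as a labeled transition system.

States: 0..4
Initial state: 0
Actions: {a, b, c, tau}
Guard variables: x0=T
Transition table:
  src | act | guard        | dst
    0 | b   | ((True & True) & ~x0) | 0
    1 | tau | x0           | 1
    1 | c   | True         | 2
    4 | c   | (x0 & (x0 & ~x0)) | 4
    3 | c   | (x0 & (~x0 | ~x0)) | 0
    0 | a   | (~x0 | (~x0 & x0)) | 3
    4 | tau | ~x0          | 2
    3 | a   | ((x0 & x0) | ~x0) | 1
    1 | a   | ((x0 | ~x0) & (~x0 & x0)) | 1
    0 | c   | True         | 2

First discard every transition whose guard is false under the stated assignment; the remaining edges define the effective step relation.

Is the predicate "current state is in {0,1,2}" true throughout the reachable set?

Answer: INVARIANT HOLDS

Trace:
Safe = {0,1,2}
R = {0,2}
  0: ✓
  2: ✓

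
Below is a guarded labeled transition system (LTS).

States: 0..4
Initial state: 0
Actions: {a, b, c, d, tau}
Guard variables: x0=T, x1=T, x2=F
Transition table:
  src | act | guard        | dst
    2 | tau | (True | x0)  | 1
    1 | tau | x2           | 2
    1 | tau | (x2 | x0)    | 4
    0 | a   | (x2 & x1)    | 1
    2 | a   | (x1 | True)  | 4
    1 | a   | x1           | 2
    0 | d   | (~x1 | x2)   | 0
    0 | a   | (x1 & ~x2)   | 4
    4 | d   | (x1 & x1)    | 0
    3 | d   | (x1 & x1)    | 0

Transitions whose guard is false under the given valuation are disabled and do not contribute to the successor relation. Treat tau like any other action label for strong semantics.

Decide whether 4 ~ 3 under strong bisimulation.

Bisimulation quotient by refinement:
  round 0: {{0,1,2,3,4}}
  round 1: {{0},{1,2},{3,4}}
  round 2: {{0},{1},{2},{3,4}}
Fixed point at round 3; 4 class(es).
[4]={3,4}  [3]={3,4}

Answer: BISIMILAR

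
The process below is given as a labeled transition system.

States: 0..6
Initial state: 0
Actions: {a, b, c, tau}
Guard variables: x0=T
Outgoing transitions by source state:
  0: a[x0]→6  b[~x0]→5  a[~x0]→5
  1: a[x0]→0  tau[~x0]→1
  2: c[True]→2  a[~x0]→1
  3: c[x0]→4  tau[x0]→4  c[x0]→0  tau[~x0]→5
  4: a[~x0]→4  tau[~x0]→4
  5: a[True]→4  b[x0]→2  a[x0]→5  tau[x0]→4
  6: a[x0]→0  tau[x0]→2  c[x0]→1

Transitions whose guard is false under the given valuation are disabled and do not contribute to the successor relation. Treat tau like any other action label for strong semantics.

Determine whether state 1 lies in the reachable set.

13 transition(s) survive guard evaluation.
L0 = {0}
L1 = {6}  cumulative {0,6}
L2 = {1,2}  cumulative {0,1,2,6}
R = {0,1,2,6}
witness 1: a·c

Answer: REACHABLE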